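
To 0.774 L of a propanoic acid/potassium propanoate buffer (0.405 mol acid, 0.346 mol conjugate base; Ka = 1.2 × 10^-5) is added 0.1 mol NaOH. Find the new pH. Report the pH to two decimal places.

pH = 5.09

After neutralization: n(CH3CH2COOH) = 0.305 mol, n(CH3CH2COO-) = 0.446 mol.
pKa = −log(1.2 × 10^-5) = 4.921
pH = pKa + log([A⁻]/[HA]) = 4.921 + log(0.446/0.305) = 4.921 +0.165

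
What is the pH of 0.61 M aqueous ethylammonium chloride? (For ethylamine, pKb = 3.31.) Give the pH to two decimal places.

C2H5NH3+ is the conjugate acid of the weak base C2H5NH2.
Kb = 10^(−3.31) = 4.90 × 10^-4
Ka = Kw/Kb = 1.0×10^-14 / 4.90 × 10^-4 = 2.04 × 10^-11
Let x = [H+] at equilibrium. Ka = x²/(0.61 − x).
Since Ka ≪ C₀, x ≈ √(Ka·C₀) = 3.53 × 10^-6 M.
(x/C₀ = 0.00058% < 5%, so the approximation holds.)
pH = −log[H+] = −log(3.53 × 10^-6) = 5.45

pH = 5.45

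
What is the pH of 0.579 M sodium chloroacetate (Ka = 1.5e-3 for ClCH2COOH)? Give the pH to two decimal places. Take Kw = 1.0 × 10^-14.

ClCH2COO- is the conjugate base of the weak acid ClCH2COOH.
Kb = Kw/Ka = 1.0×10^-14 / 1.5 × 10^-3 = 6.67 × 10^-12
From the ICE table, Kb = [OH-]²/(0.579 − [OH-]) = 6.67 × 10^-12.
Neglecting [OH-] in the denominator: [OH-] = √(6.67 × 10^-12 × 0.579) = 1.97 × 10^-6 M
pOH = 5.71, so pH = 14.00 − pOH = 8.29

pH = 8.29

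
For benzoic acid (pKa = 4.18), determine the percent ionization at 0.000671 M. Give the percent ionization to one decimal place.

C6H5COOH ⇌ C6H5COO- + H+; let x = [H+] at equilibrium.
Ka = 10^(−4.18) = 6.61 × 10^-5
Ka = x²/(C₀ − x); solving the quadratic gives x = 1.80 × 10^-4 M.
Fraction ionized = 1.80 × 10^-4 / 0.000671 = 0.2683 → 26.8%

26.8%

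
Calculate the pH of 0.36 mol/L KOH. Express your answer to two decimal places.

KOH is a strong base; [OH-] = 0.36 M.
pOH = -log(0.36) = 0.44
pH = 14.00 - 0.44 = 13.56

pH = 13.56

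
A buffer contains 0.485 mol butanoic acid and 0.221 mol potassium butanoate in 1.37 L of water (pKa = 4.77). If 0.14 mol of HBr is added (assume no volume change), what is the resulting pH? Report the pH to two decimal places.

pH = 3.88

Added H+ converts CH3(CH2)2COO- to CH3(CH2)2COOH: CH3(CH2)2COOH → 0.625 mol, CH3(CH2)2COO- → 0.081 mol.
pH = pKa + log([A⁻]/[HA]) = 4.77 + log(0.081/0.625) = 4.77 -0.887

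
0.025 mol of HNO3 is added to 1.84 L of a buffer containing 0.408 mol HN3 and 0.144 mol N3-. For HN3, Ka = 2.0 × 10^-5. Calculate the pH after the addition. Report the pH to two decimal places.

pH = 4.14

After neutralization: n(HN3) = 0.433 mol, n(N3-) = 0.119 mol.
pKa = −log(2.0 × 10^-5) = 4.699
pH = pKa + log(n_N3-/n_HN3) = 4.699 + log(0.119/0.433) = 4.699 + (-0.561)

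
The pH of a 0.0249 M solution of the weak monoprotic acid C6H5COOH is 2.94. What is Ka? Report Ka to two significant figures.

Ka = 5.6 × 10^-5

[H+] = 10^(-2.94) = 1.15 × 10^-3 M
At equilibrium [HA] = 0.0249 − 1.15 × 10^-3 = 2.38 × 10^-2 M
Ka = [H+][A-]/[HA] = (1.15 × 10^-3)² / 2.38 × 10^-2 = 5.6 × 10^-5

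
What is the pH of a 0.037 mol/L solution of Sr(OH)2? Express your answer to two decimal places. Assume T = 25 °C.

pH = 12.87

Sr(OH)2 is a strong base (each formula unit releases 2 OH-); [OH-] = 0.074 M.
pOH = -log(0.074) = 1.13
pH = 14.00 - 1.13 = 12.87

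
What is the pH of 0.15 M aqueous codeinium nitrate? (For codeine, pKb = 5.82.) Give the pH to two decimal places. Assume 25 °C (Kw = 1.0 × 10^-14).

C18H22NO3+ is the conjugate acid of the weak base C18H21NO3.
Kb = 10^(−5.82) = 1.51 × 10^-6
Ka = Kw/Kb = 1.0×10^-14 / 1.51 × 10^-6 = 6.62 × 10^-9
From the ICE table, Ka = x²/(0.15 − x) = 6.62 × 10^-9.
Since Ka ≪ C₀, x ≈ √(Ka·C₀) = 3.15 × 10^-5 M.
(x/C₀ = 0.021% < 5%, so the approximation holds.)
pH = −log(3.15 × 10^-5) = 4.50

pH = 4.50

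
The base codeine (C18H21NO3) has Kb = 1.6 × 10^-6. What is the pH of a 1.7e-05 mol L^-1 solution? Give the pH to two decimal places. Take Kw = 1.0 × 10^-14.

C18H21NO3 + H2O ⇌ C18H22NO3+ + OH-
From the ICE table, Kb = x²/(1.7e-05 − x) = 1.6 × 10^-6.
x is not negligible relative to C₀; solve x² + 1.6e-06·x − 2.72e-11 = 0.
x = [−1.6e-06 + √(1.6e-06² + 1.09e-10)]/2 = 4.48 × 10^-6 M
pOH = 5.35, so pH = 14.00 − pOH = 8.65

pH = 8.65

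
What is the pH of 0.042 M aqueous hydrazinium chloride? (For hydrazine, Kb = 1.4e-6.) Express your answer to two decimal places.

N2H5+ is the conjugate acid of the weak base N2H4.
Ka = Kw/Kb = 1.0×10^-14 / 1.4 × 10^-6 = 7.14 × 10^-9
Ka = x²/(0.042 − x) = 7.14 × 10^-9
Assume x ≪ 0.042: x ≈ √(7.14 × 10^-9 × 0.042) = 1.73 × 10^-5 M
(x/C₀ = 0.041% < 5%, so the approximation holds.)
pH = −log[H+] = −log(1.73 × 10^-5) = 4.76

pH = 4.76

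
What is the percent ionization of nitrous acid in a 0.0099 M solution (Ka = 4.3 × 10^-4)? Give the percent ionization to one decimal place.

18.8%

HNO2 ⇌ NO2- + H+; let x = [H+] at equilibrium.
Solve x² + 0.00043x − 4.26e-06 = 0 → x = 1.86 × 10^-3 M
Fraction ionized = 1.86 × 10^-3 / 0.0099 = 0.1879 → 18.8%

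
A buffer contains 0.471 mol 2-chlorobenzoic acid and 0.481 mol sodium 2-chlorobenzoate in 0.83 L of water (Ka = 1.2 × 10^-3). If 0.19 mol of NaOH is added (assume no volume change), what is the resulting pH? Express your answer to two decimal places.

OH- converts ClC6H4COOH to ClC6H4COO-: ClC6H4COOH → 0.281 mol, ClC6H4COO- → 0.671 mol.
pKa = −log(1.2 × 10^-3) = 2.921
pH = pKa + log(n_ClC6H4COO-/n_ClC6H4COOH) = 2.921 + log(0.671/0.281) = 2.921 + (+0.378)

pH = 3.30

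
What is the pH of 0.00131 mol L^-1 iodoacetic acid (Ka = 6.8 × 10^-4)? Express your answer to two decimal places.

pH = 3.18

ICH2COOH ⇌ ICH2COO- + H+
From the ICE table, Ka = [H+]²/(0.00131 − [H+]) = 6.8 × 10^-4.
The 5% rule fails; solving [H+]² + Ka·[H+] − Ka·C₀ = 0 exactly:
[H+] = (−Ka + √(Ka² + 4·Ka·C₀))/2 = 6.63 × 10^-4 M
pH = −log(6.63 × 10^-4) = 3.18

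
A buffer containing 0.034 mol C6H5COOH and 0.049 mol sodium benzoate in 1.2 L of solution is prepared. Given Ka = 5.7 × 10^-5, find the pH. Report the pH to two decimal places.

pH = 4.40

pKa = −log(5.7 × 10^-5) = 4.244
Using pH = pKa + log([base]/[acid]) with [base]/[acid] = 0.049/0.034:
pH = 4.244 + (+0.159) = 4.40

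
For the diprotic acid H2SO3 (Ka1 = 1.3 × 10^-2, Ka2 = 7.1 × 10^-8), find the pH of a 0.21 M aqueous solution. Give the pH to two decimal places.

Ka1 ≫ Ka2, so treat the first dissociation as the only significant source of H+.
Ka1 = x²/(0.21 − x) = 1.3 × 10^-2
Solving the quadratic: x = (−Ka1 + √(Ka1² + 4·Ka1·C₀))/2 = 4.62 × 10^-2 M
pH = −log(4.62 × 10^-2) = 1.34

pH = 1.34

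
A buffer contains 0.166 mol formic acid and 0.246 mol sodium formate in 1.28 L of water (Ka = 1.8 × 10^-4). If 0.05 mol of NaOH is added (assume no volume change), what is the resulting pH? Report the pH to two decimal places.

pH = 4.15

OH- converts HCOOH to HCOO-: HCOOH → 0.116 mol, HCOO- → 0.296 mol.
pKa = −log(1.8 × 10^-4) = 3.745
Henderson–Hasselbalch with mole ratio 0.296/0.116: pH = 3.745 + (+0.407)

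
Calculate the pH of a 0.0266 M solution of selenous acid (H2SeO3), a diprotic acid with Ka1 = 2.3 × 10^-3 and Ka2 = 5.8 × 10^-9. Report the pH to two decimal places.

pH = 2.17

Ka1 ≫ Ka2, so treat the first dissociation as the only significant source of H+.
Ka1 = x²/(0.0266 − x) = 2.3 × 10^-3
Solving the quadratic: x = (−Ka1 + √(Ka1² + 4·Ka1·C₀))/2 = 6.76 × 10^-3 M
pH = −log(6.76 × 10^-3) = 2.17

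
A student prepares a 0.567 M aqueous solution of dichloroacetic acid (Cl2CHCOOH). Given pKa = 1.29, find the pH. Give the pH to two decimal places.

Cl2CHCOOH ⇌ Cl2CHCOO- + H+
Ka = 10^(−1.29) = 5.13 × 10^-2
Ka = [H+]²/(0.567 − [H+]) = 5.13 × 10^-2
Here C₀/Ka ≈ 11.1, so the small-[H+] approximation fails. Use the quadratic:
[H+] = (−Ka + √(Ka² + 4·Ka·C₀))/2 = 1.47 × 10^-1 M
pH = −log(1.47 × 10^-1) = 0.83

pH = 0.83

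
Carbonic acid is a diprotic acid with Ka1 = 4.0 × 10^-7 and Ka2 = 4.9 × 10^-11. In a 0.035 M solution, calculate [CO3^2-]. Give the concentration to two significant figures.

4.9 × 10^-11 M

First ionization gives [H+] ≈ [HCO3-] = 1.18 × 10^-4 M.
Second step: Ka2 = [H+][CO3^2-]/[HCO3-] ≈ [CO3^2-] (since [H+] ≈ [HCO3-]).
So [CO3^2-] ≈ Ka2.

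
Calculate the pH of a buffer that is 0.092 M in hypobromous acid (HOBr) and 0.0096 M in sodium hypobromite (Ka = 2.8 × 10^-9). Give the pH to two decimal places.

pH = 7.57

pKa = −log(2.8 × 10^-9) = 8.553
Henderson–Hasselbalch: pH = pKa + log([OBr-]/[HOBr]) = 8.553 + log(0.0096/0.092)
pH = 8.553 + (-0.982) = 7.57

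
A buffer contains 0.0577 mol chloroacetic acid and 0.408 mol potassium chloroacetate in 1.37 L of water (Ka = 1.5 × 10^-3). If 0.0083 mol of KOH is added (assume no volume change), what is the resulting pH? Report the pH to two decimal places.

pH = 3.75

After neutralization: n(ClCH2COOH) = 0.0494 mol, n(ClCH2COO-) = 0.416 mol.
pKa = −log(1.5 × 10^-3) = 2.824
Henderson–Hasselbalch with mole ratio 0.416/0.0494: pH = 2.824 + (+0.925)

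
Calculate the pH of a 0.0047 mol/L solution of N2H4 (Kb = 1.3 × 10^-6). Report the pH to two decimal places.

pH = 9.89

N2H4 + H2O ⇌ N2H5+ + OH-
From the ICE table, Kb = x²/(0.0047 − x) = 1.3 × 10^-6.
Since Kb ≪ C₀, x ≈ √(Kb·C₀) = 7.82 × 10^-5 M.
pOH = 4.11, so pH = 14.00 − pOH = 9.89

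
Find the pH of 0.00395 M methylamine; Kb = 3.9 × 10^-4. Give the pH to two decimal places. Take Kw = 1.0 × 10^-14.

pH = 11.03

CH3NH2 + H2O ⇌ CH3NH3+ + OH-
From the ICE table, Kb = x²/(0.00395 − x) = 3.9 × 10^-4.
x is not negligible relative to C₀; solve x² + 0.00039·x − 1.54e-06 = 0.
x = [−0.00039 + √(0.00039² + 6.16e-06)]/2 = 1.06 × 10^-3 M
pOH = −log(1.06 × 10^-3) = 2.97; pH = 14.00 − 2.97 = 11.03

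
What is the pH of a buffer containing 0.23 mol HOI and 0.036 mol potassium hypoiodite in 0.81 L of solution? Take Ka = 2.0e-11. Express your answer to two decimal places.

pKa = −log(2.0 × 10^-11) = 10.699
pH = pKa + log([A⁻]/[HA]) = 10.699 + log(0.036/0.23)
pH = 10.699 + (-0.805) = 9.89

pH = 9.89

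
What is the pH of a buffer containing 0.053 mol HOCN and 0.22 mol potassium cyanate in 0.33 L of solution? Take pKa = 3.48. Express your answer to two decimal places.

pH = pKa + log([A⁻]/[HA]) = 3.48 + log(0.22/0.053)
pH = 3.48 + (+0.618) = 4.10

pH = 4.10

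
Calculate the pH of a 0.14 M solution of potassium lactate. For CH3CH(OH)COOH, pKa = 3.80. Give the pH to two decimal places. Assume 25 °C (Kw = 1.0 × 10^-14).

pH = 8.47

CH3CH(OH)COO- is the conjugate base of the weak acid CH3CH(OH)COOH.
Ka = 10^(−3.80) = 1.58 × 10^-4
Kb = Kw/Ka = 1.0×10^-14 / 1.58 × 10^-4 = 6.33 × 10^-11
Kb = x²/(0.14 − x) = 6.33 × 10^-11
Assume x ≪ 0.14: x ≈ √(6.33 × 10^-11 × 0.14) = 2.98 × 10^-6 M
pOH = −log(2.98 × 10^-6) = 5.53; pH = 14.00 − 5.53 = 8.47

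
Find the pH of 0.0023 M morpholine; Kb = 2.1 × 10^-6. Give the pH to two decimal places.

C4H8ONH + H2O ⇌ C4H8ONH2+ + OH-
From the ICE table, Kb = x²/(0.0023 − x) = 2.1 × 10^-6.
Assume x ≪ 0.0023: x ≈ √(2.1 × 10^-6 × 0.0023) = 6.95 × 10^-5 M
(x/C₀ = 3% < 5%, so the approximation holds.)
pOH = −log(6.95 × 10^-5) = 4.16; pH = 14.00 − 4.16 = 9.84

pH = 9.84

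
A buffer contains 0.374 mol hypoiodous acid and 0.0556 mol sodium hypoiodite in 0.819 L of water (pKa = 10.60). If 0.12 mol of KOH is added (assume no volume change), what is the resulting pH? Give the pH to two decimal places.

After neutralization: n(HOI) = 0.254 mol, n(OI-) = 0.176 mol.
Henderson–Hasselbalch with mole ratio 0.176/0.254: pH = 10.60 + (-0.159)

pH = 10.44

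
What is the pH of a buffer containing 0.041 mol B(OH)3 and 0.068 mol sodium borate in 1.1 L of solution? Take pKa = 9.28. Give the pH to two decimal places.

pH = 9.50

pH = pKa + log([A⁻]/[HA]) = 9.28 + log(0.068/0.041)
pH = 9.28 + (+0.220) = 9.50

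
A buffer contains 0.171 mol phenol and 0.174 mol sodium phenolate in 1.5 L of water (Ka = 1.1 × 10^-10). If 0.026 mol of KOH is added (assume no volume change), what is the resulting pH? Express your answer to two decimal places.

After neutralization: n(C6H5OH) = 0.145 mol, n(C6H5O-) = 0.2 mol.
pKa = −log(1.1 × 10^-10) = 9.959
pH = pKa + log(n_C6H5O-/n_C6H5OH) = 9.959 + log(0.2/0.145) = 9.959 + (+0.140)

pH = 10.10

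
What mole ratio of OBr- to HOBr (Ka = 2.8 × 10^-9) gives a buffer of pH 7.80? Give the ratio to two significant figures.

pKa = -log(2.8 × 10^-9) = 8.553
pH = pKa + log(r) ⇒ log(r) = 7.80 − 8.553 = -0.753
r = [OBr-]/[HOBr] = 10^(-0.753) = 0.177

ratio = 0.18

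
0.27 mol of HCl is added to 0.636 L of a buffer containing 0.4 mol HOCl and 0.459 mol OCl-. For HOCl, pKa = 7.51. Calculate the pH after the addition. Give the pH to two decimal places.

After neutralization: n(HOCl) = 0.67 mol, n(OCl-) = 0.189 mol.
pH = pKa + log(n_OCl-/n_HOCl) = 7.51 + log(0.189/0.67) = 7.51 + (-0.550)

pH = 6.96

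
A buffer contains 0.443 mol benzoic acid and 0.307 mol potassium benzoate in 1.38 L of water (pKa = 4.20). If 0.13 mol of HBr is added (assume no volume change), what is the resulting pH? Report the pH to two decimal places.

After neutralization: n(C6H5COOH) = 0.573 mol, n(C6H5COO-) = 0.177 mol.
Henderson–Hasselbalch with mole ratio 0.177/0.573: pH = 4.20 + (-0.510)

pH = 3.69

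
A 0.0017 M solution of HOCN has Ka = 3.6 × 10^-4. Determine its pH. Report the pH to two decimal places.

pH = 3.21

HOCN ⇌ OCN- + H+
Let x = [H+] at equilibrium. Ka = x²/(0.0017 − x).
x is not negligible relative to C₀; solve x² + 0.00036·x − 6.12e-07 = 0.
x = (−Ka + √(Ka² + 4·Ka·C₀))/2 = 6.23 × 10^-4 M
pH = −log[H+] = −log(6.23 × 10^-4) = 3.21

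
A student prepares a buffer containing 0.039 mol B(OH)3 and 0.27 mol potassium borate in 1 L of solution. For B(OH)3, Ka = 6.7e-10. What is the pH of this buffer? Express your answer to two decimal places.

pKa = −log(6.7 × 10^-10) = 9.174
pH = pKa + log([A⁻]/[HA]) = 9.174 + log(0.27/0.039)
pH = 9.174 + (+0.840) = 10.01

pH = 10.01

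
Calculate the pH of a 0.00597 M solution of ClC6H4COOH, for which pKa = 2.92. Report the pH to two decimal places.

ClC6H4COOH ⇌ ClC6H4COO- + H+
Ka = 10^(−2.92) = 1.20 × 10^-3
From the ICE table, Ka = [H+]²/(0.00597 − [H+]) = 1.20 × 10^-3.
The 5% rule fails; solving [H+]² + Ka·[H+] − Ka·C₀ = 0 exactly:
[H+] = (−Ka + √(Ka² + 4·Ka·C₀))/2 = 2.14 × 10^-3 M
pH = −log[H+] = −log(2.14 × 10^-3) = 2.67

pH = 2.67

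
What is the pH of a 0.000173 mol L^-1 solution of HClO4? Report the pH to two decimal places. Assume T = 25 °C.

HClO4 is a strong acid and dissociates completely, so [H+] = 0.000173 M.
pH = -log(0.000173) = 3.76

pH = 3.76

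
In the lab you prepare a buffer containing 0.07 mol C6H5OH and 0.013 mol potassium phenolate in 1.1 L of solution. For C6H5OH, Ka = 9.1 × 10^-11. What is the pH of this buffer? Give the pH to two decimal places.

pKa = −log(9.1 × 10^-11) = 10.041
Using pH = pKa + log([base]/[acid]) with [base]/[acid] = 0.013/0.07:
pH = 10.041 + (-0.731) = 9.31

pH = 9.31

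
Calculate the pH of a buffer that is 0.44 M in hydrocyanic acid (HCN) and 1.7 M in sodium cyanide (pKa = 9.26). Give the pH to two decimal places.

pH = 9.85

Henderson–Hasselbalch: pH = pKa + log([CN-]/[HCN]) = 9.26 + log(1.7/0.44)
pH = 9.26 + (+0.587) = 9.85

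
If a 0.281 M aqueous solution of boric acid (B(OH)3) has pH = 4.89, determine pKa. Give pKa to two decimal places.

[H+] = 10^(-4.89) = 1.29 × 10^-5 M
At equilibrium [HA] = 0.281 − 1.29 × 10^-5 = 2.81 × 10^-1 M
Ka = [H+][A-]/[HA] = (1.29 × 10^-5)² / 2.81 × 10^-1 = 5.92 × 10^-10
pKa = -log(5.92 × 10^-10) = 9.23

pKa = 9.23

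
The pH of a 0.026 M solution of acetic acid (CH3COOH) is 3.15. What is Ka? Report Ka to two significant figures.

[H+] = 10^(-3.15) = 7.08 × 10^-4 M
At equilibrium [HA] = 0.026 − 7.08 × 10^-4 = 2.53 × 10^-2 M
Ka = [H+][A-]/[HA] = (7.08 × 10^-4)² / 2.53 × 10^-2 = 2.0 × 10^-5

Ka = 2.0 × 10^-5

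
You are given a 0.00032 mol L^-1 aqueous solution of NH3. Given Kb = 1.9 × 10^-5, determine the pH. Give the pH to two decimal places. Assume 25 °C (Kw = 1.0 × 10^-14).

NH3 + H2O ⇌ NH4+ + OH-
From the ICE table, Kb = [OH-]²/(0.00032 − [OH-]) = 1.9 × 10^-5.
[OH-] is not negligible relative to C₀; solve [OH-]² + 1.9e-05·[OH-] − 6.08e-09 = 0.
[OH-] = (−Kb + √(Kb² + 4·Kb·C₀))/2 = 6.91 × 10^-5 M
pOH = 4.16, so pH = 14.00 − pOH = 9.84

pH = 9.84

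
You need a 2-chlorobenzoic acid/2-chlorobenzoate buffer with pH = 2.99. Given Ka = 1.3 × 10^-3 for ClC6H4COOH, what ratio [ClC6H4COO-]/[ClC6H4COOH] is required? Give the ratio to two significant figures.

pKa = -log(1.3 × 10^-3) = 2.886
pH = pKa + log(r) ⇒ log(r) = 2.99 − 2.886 = +0.104
r = [ClC6H4COO-]/[ClC6H4COOH] = 10^(+0.104) = 1.27

ratio = 1.3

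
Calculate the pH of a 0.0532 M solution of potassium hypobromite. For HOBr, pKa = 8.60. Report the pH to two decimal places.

OBr- is the conjugate base of the weak acid HOBr.
Ka = 10^(−8.60) = 2.51 × 10^-9
Kb = Kw/Ka = 1.0×10^-14 / 2.51 × 10^-9 = 3.98 × 10^-6
From the ICE table, Kb = [OH-]²/(0.0532 − [OH-]) = 3.98 × 10^-6.
Neglecting [OH-] in the denominator: [OH-] = √(3.98 × 10^-6 × 0.0532) = 4.60 × 10^-4 M
Check: 0.86% ionized — well under 5%, approximation valid.
pOH = 3.34, so pH = 14.00 − pOH = 10.66

pH = 10.66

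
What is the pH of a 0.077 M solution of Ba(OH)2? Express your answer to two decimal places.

pH = 13.19

Ba(OH)2 is a strong base (each formula unit releases 2 OH-); [OH-] = 0.154 M.
pOH = -log(0.154) = 0.81
pH = 14.00 - 0.81 = 13.19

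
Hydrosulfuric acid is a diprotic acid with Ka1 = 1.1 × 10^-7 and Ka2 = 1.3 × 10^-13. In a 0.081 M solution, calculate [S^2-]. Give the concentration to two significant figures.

First ionization gives [H+] ≈ [HS-] = 9.44 × 10^-5 M.
Second step: Ka2 = [H+][S^2-]/[HS-] ≈ [S^2-] (since [H+] ≈ [HS-]).
So [S^2-] ≈ Ka2.

1.3 × 10^-13 M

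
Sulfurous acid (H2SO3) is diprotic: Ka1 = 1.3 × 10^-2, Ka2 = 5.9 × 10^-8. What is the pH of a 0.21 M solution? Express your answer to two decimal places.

Ka1 ≫ Ka2, so treat the first dissociation as the only significant source of H+.
Ka1 = x²/(0.21 − x) = 1.3 × 10^-2
Solving the quadratic: x = (−Ka1 + √(Ka1² + 4·Ka1·C₀))/2 = 4.62 × 10^-2 M
pH = −log(4.62 × 10^-2) = 1.34

pH = 1.34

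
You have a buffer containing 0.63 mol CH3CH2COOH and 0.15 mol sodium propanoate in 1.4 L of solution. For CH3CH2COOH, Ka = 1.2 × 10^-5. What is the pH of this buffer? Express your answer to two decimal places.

pH = 4.30

pKa = −log(1.2 × 10^-5) = 4.921
Henderson–Hasselbalch: pH = pKa + log([CH3CH2COO-]/[CH3CH2COOH]) = 4.921 + log(0.15/0.63)
pH = 4.921 + (-0.623) = 4.30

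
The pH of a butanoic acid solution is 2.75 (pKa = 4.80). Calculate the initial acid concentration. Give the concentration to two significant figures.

C₀ = 2.0 × 10^-1 M

[H+] = 10^(-2.75) = 1.78 × 10^-3 M = x
Ka = 10^(−4.80) = 1.58 × 10^-5
Ka = x²/(C₀ − x) ⇒ C₀ = x + x²/Ka
C₀ = 1.78 × 10^-3 + (1.78 × 10^-3)²/(1.58 × 10^-5) = 2.02 × 10^-1 M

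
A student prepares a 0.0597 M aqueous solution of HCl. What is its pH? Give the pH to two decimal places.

HCl is a strong acid and dissociates completely, so [H+] = 0.0597 M.
pH = -log(0.0597) = 1.22

pH = 1.22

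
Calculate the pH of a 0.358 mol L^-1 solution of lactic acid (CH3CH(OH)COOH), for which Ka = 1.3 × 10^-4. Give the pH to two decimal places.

CH3CH(OH)COOH ⇌ CH3CH(OH)COO- + H+
From the ICE table, Ka = x²/(0.358 − x) = 1.3 × 10^-4.
Assume x ≪ 0.358: x ≈ √(1.3 × 10^-4 × 0.358) = 6.82 × 10^-3 M
(x/C₀ = 1.9% < 5%, so the approximation holds.)
pH = −log[H+] = −log(6.82 × 10^-3) = 2.17

pH = 2.17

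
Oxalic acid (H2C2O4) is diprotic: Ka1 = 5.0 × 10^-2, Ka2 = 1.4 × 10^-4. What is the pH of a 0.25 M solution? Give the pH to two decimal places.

pH = 1.05

Since Ka1 ≫ Ka2, the first ionization dominates [H+].
Ka1 = x²/(0.25 − x) = 5.0 × 10^-2
Solving the quadratic: x = (−Ka1 + √(Ka1² + 4·Ka1·C₀))/2 = 8.96 × 10^-2 M
pH = −log(8.96 × 10^-2) = 1.05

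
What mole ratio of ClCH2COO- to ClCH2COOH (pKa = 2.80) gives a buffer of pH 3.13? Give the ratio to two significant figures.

pH = pKa + log(r) ⇒ log(r) = 3.13 − 2.80 = +0.33
r = [ClCH2COO-]/[ClCH2COOH] = 10^(+0.33) = 2.14

ratio = 2.1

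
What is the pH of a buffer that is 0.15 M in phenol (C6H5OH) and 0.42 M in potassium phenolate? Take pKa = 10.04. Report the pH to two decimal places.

pH = 10.49

pH = pKa + log([A⁻]/[HA]) = 10.04 + log(0.42/0.15)
pH = 10.04 + (+0.447) = 10.49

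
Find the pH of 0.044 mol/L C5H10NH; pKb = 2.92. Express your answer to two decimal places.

pH = 11.83

C5H10NH + H2O ⇌ C5H10NH2+ + OH-
Kb = 10^(−2.92) = 1.20 × 10^-3
Kb = [OH-]²/(0.044 − [OH-]) = 1.20 × 10^-3
Here C₀/Kb ≈ 36.7, so the small-[OH-] approximation fails. Use the quadratic:
[OH-] = [−0.0012 + √(0.0012² + 0.000211)]/2 = 6.69 × 10^-3 M
pOH = 2.17, so pH = 14.00 − pOH = 11.83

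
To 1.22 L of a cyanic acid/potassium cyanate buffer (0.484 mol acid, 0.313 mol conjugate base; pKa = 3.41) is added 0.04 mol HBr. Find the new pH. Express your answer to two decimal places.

pH = 3.13

Added H+ converts OCN- to HOCN: HOCN → 0.524 mol, OCN- → 0.273 mol.
pH = pKa + log([A⁻]/[HA]) = 3.41 + log(0.273/0.524) = 3.41 -0.283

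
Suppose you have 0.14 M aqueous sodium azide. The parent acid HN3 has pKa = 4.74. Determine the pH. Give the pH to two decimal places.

N3- is the conjugate base of the weak acid HN3.
Ka = 10^(−4.74) = 1.82 × 10^-5
Kb = Kw/Ka = 1.0×10^-14 / 1.82 × 10^-5 = 5.49 × 10^-10
Kb = x²/(0.14 − x) = 5.49 × 10^-10
Neglecting x in the denominator: x = √(5.49 × 10^-10 × 0.14) = 8.77 × 10^-6 M
pOH = −log(8.77 × 10^-6) = 5.06; pH = 14.00 − 5.06 = 8.94

pH = 8.94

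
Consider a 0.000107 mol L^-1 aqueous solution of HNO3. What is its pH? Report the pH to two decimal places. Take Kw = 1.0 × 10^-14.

pH = 3.97

HNO3 is a strong acid and dissociates completely, so [H+] = 0.000107 M.
pH = -log(0.000107) = 3.97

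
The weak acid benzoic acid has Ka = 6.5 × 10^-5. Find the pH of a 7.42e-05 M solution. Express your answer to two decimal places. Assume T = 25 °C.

C6H5COOH ⇌ C6H5COO- + H+
From the ICE table, Ka = [H+]²/(7.42e-05 − [H+]) = 6.5 × 10^-5.
Here C₀/Ka ≈ 1.14, so the small-[H+] approximation fails. Use the quadratic:
[H+] = (−Ka + √(Ka² + 4·Ka·C₀))/2 = 4.42 × 10^-5 M
pH = −log(4.42 × 10^-5) = 4.35

pH = 4.35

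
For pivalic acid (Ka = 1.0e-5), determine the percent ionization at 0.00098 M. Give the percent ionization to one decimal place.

9.6%

(CH3)3CCOOH ⇌ (CH3)3CCOO- + H+; let x = [H+] at equilibrium.
Ka = x²/(C₀ − x); solving the quadratic gives x = 9.41 × 10^-5 M.
Fraction ionized = 9.41 × 10^-5 / 0.00098 = 0.0960 → 9.6%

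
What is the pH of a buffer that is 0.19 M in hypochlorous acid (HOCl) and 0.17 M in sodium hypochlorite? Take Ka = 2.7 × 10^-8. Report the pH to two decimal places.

pKa = −log(2.7 × 10^-8) = 7.569
Henderson–Hasselbalch: pH = pKa + log([OCl-]/[HOCl]) = 7.569 + log(0.17/0.19)
pH = 7.569 + (-0.048) = 7.52

pH = 7.52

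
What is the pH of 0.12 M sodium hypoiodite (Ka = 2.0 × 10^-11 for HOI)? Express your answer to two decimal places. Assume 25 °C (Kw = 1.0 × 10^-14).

pH = 11.88

OI- is the conjugate base of the weak acid HOI.
Kb = Kw/Ka = 1.0×10^-14 / 2.0 × 10^-11 = 5.00 × 10^-4
Let x = [OH-] at equilibrium. Kb = x²/(0.12 − x).
The 5% rule fails; solving x² + Kb·x − Kb·C₀ = 0 exactly:
x = [−0.0005 + √(0.0005² + 0.00024)]/2 = 7.50 × 10^-3 M
pOH = −log(7.50 × 10^-3) = 2.12; pH = 14.00 − 2.12 = 11.88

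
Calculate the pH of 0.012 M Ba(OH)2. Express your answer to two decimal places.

Ba(OH)2 is a strong base (each formula unit releases 2 OH-); [OH-] = 0.024 M.
pOH = -log(0.024) = 1.62
pH = 14.00 - 1.62 = 12.38

pH = 12.38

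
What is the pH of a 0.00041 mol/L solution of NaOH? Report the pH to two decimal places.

pH = 10.61

NaOH is a strong base; [OH-] = 0.00041 M.
pOH = -log(0.00041) = 3.39
pH = 14.00 - 3.39 = 10.61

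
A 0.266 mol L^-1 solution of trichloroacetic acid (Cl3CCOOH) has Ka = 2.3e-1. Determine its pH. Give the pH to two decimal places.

Cl3CCOOH ⇌ Cl3CCOO- + H+
From the ICE table, Ka = [H+]²/(0.266 − [H+]) = 2.3 × 10^-1.
Here C₀/Ka ≈ 1.16, so the small-[H+] approximation fails. Use the quadratic:
[H+] = [−0.23 + √(0.23² + 0.245)]/2 = 1.58 × 10^-1 M
pH = −log(1.58 × 10^-1) = 0.80

pH = 0.80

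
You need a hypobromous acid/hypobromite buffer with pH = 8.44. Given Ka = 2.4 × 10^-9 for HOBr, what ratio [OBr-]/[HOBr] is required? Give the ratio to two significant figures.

pKa = -log(2.4 × 10^-9) = 8.620
pH = pKa + log(r) ⇒ log(r) = 8.44 − 8.620 = -0.180
r = [OBr-]/[HOBr] = 10^(-0.180) = 0.661

ratio = 0.66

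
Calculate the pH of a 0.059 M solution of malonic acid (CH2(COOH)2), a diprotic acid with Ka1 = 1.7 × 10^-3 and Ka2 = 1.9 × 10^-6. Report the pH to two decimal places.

pH = 2.04

Since Ka1 ≫ Ka2, the first ionization dominates [H+].
Ka1 = x²/(0.059 − x) = 1.7 × 10^-3
Solving the quadratic: x = (−Ka1 + √(Ka1² + 4·Ka1·C₀))/2 = 9.20 × 10^-3 M
pH = −log(9.20 × 10^-3) = 2.04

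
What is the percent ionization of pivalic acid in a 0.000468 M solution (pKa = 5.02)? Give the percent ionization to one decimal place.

(CH3)3CCOOH ⇌ (CH3)3CCOO- + H+; let x = [H+] at equilibrium.
Ka = 10^(−5.02) = 9.55 × 10^-6
Ka = x²/(C₀ − x); solving the quadratic gives x = 6.22 × 10^-5 M.
% ionization = x/C₀ × 100% = 6.22 × 10^-5/0.000468 × 100% = 13.3%

13.3%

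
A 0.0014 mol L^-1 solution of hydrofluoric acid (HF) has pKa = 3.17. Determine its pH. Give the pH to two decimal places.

HF ⇌ F- + H+
Ka = 10^(−3.17) = 6.76 × 10^-4
From the ICE table, Ka = [H+]²/(0.0014 − [H+]) = 6.76 × 10^-4.
[H+] is not negligible relative to C₀; solve [H+]² + 0.000676·[H+] − 9.46e-07 = 0.
[H+] = [−0.000676 + √(0.000676² + 3.79e-06)]/2 = 6.92 × 10^-4 M
pH = −log(6.92 × 10^-4) = 3.16

pH = 3.16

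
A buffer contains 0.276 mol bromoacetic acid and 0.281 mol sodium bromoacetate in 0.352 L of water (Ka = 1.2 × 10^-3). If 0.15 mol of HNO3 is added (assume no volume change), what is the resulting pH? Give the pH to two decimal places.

After neutralization: n(BrCH2COOH) = 0.426 mol, n(BrCH2COO-) = 0.131 mol.
pKa = −log(1.2 × 10^-3) = 2.921
Henderson–Hasselbalch with mole ratio 0.131/0.426: pH = 2.921 + (-0.512)

pH = 2.41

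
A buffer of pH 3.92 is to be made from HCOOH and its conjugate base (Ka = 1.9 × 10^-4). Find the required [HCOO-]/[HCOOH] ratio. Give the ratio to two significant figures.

ratio = 1.6

pKa = -log(1.9 × 10^-4) = 3.721
pH = pKa + log(r) ⇒ log(r) = 3.92 − 3.721 = +0.199
r = [HCOO-]/[HCOOH] = 10^(+0.199) = 1.58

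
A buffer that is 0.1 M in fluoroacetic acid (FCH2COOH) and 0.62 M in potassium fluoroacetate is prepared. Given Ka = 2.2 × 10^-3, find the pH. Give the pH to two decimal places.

pH = 3.45

pKa = −log(2.2 × 10^-3) = 2.658
Using pH = pKa + log([base]/[acid]) with [base]/[acid] = 0.62/0.1:
pH = 2.658 + (+0.792) = 3.45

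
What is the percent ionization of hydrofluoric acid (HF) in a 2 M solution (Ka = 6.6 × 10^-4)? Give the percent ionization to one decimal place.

1.8%

HF ⇌ F- + H+; let x = [H+] at equilibrium.
x ≈ √(Ka·C₀) = √(6.6 × 10^-4 × 2) = 3.63 × 10^-2 M
Fraction ionized = 3.63 × 10^-2 / 2 = 0.0181 → 1.8%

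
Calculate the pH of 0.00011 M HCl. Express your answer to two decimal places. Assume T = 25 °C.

HCl is a strong acid and dissociates completely, so [H+] = 0.00011 M.
pH = -log(0.00011) = 3.96

pH = 3.96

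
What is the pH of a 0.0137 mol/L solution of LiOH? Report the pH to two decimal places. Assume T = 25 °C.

pH = 12.14

LiOH is a strong base; [OH-] = 0.0137 M.
pOH = -log(0.0137) = 1.86
pH = 14.00 - 1.86 = 12.14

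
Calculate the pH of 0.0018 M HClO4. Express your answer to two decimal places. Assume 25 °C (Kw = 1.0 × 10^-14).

pH = 2.74

HClO4 is a strong acid and dissociates completely, so [H+] = 0.0018 M.
pH = -log(0.0018) = 2.74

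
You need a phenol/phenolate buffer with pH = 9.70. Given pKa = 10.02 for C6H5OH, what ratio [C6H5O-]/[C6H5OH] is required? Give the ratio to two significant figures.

pH = pKa + log(r) ⇒ log(r) = 9.70 − 10.02 = -0.32
r = [C6H5O-]/[C6H5OH] = 10^(-0.32) = 0.479

ratio = 0.48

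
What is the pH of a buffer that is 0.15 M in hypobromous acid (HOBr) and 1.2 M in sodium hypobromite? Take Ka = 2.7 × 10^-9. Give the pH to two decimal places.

pH = 9.47

pKa = −log(2.7 × 10^-9) = 8.569
Using pH = pKa + log([base]/[acid]) with [base]/[acid] = 1.2/0.15:
pH = 8.569 + (+0.903) = 9.47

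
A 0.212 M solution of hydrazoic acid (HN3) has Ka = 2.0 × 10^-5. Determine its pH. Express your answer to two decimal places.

pH = 2.69

HN3 ⇌ N3- + H+
Let x = [H+] at equilibrium. Ka = x²/(0.212 − x).
Neglecting x in the denominator: x = √(2.0 × 10^-5 × 0.212) = 2.06 × 10^-3 M
(x/C₀ = 0.97% < 5%, so the approximation holds.)
pH = −log[H+] = −log(2.06 × 10^-3) = 2.69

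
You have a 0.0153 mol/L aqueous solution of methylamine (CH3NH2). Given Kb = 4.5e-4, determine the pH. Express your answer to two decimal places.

CH3NH2 + H2O ⇌ CH3NH3+ + OH-
From the ICE table, Kb = [OH-]²/(0.0153 − [OH-]) = 4.5 × 10^-4.
[OH-] is not negligible relative to C₀; solve [OH-]² + 0.00045·[OH-] − 6.88e-06 = 0.
[OH-] = (−Kb + √(Kb² + 4·Kb·C₀))/2 = 2.41 × 10^-3 M
pOH = 2.62, so pH = 14.00 − pOH = 11.38

pH = 11.38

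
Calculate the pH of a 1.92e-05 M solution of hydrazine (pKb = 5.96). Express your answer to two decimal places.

pH = 8.61

N2H4 + H2O ⇌ N2H5+ + OH-
Kb = 10^(−5.96) = 1.10 × 10^-6
Kb = [OH-]²/(1.92e-05 − [OH-]) = 1.10 × 10^-6
The 5% rule fails; solving [OH-]² + Kb·[OH-] − Kb·C₀ = 0 exactly:
[OH-] = [−1.1e-06 + √(1.1e-06² + 8.45e-11)]/2 = 4.08 × 10^-6 M
pOH = 5.39, so pH = 14.00 − pOH = 8.61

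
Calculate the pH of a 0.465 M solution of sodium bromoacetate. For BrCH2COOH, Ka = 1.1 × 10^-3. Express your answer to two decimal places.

BrCH2COO- is the conjugate base of the weak acid BrCH2COOH.
Kb = Kw/Ka = 1.0×10^-14 / 1.1 × 10^-3 = 9.09 × 10^-12
Let x = [OH-] at equilibrium. Kb = x²/(0.465 − x).
Assume x ≪ 0.465: x ≈ √(9.09 × 10^-12 × 0.465) = 2.06 × 10^-6 M
Check: 0.00044% ionized — well under 5%, approximation valid.
pOH = 5.69, so pH = 14.00 − pOH = 8.31

pH = 8.31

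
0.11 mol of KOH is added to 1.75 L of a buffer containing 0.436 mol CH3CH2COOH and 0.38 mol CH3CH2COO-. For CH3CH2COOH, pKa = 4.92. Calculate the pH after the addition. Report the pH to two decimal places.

pH = 5.10

OH- converts CH3CH2COOH to CH3CH2COO-: CH3CH2COOH → 0.326 mol, CH3CH2COO- → 0.49 mol.
Henderson–Hasselbalch with mole ratio 0.49/0.326: pH = 4.92 + (+0.177)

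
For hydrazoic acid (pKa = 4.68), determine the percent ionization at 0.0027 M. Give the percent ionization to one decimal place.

HN3 ⇌ N3- + H+; let x = [H+] at equilibrium.
Ka = 10^(−4.68) = 2.09 × 10^-5
Ka = x²/(C₀ − x); solving the quadratic gives x = 2.27 × 10^-4 M.
% ionization = x/C₀ × 100% = 2.27 × 10^-4/0.0027 × 100% = 8.4%

8.4%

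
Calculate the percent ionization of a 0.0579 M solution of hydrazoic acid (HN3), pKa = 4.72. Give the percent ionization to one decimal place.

1.8%

HN3 ⇌ N3- + H+; let x = [H+] at equilibrium.
Ka = 10^(−4.72) = 1.91 × 10^-5
x ≈ √(Ka·C₀) = √(1.91 × 10^-5 × 0.0579) = 1.05 × 10^-3 M
Fraction ionized = 1.05 × 10^-3 / 0.0579 = 0.0181 → 1.8%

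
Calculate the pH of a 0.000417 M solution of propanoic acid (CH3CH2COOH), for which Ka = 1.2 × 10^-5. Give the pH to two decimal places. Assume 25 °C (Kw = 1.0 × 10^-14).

pH = 4.19

CH3CH2COOH ⇌ CH3CH2COO- + H+
Ka = [H+]²/(0.000417 − [H+]) = 1.2 × 10^-5
[H+] is not negligible relative to C₀; solve [H+]² + 1.2e-05·[H+] − 5e-09 = 0.
[H+] = [−1.2e-05 + √(1.2e-05² + 2e-08)]/2 = 6.50 × 10^-5 M
pH = −log[H+] = −log(6.50 × 10^-5) = 4.19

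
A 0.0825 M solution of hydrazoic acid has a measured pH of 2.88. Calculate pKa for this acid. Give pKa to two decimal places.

[H+] = 10^(-2.88) = 1.32 × 10^-3 M
At equilibrium [HA] = 0.0825 − 1.32 × 10^-3 = 8.12 × 10^-2 M
Ka = [H+][A-]/[HA] = (1.32 × 10^-3)² / 8.12 × 10^-2 = 2.15 × 10^-5
pKa = -log(2.15 × 10^-5) = 4.67

pKa = 4.67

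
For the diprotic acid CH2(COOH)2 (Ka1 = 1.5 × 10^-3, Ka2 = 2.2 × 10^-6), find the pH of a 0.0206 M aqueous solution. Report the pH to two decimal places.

Ka1 ≫ Ka2, so treat the first dissociation as the only significant source of H+.
Ka1 = x²/(0.0206 − x) = 1.5 × 10^-3
Solving the quadratic: x = (−Ka1 + √(Ka1² + 4·Ka1·C₀))/2 = 4.86 × 10^-3 M
pH = −log(4.86 × 10^-3) = 2.31

pH = 2.31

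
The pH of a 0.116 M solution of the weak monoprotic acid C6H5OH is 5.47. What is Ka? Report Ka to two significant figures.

[H+] = 10^(-5.47) = 3.39 × 10^-6 M
At equilibrium [HA] = 0.116 − 3.39 × 10^-6 = 1.16 × 10^-1 M
Ka = [H+][A-]/[HA] = (3.39 × 10^-6)² / 1.16 × 10^-1 = 9.9 × 10^-11

Ka = 9.9 × 10^-11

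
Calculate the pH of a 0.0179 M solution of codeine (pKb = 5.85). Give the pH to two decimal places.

pH = 10.20

C18H21NO3 + H2O ⇌ C18H22NO3+ + OH-
Kb = 10^(−5.85) = 1.41 × 10^-6
Let x = [OH-] at equilibrium. Kb = x²/(0.0179 − x).
Since Kb ≪ C₀, x ≈ √(Kb·C₀) = 1.59 × 10^-4 M.
pOH = 3.80, so pH = 14.00 − pOH = 10.20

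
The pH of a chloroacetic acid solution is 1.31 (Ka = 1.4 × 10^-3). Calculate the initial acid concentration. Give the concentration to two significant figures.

[H+] = 10^(-1.31) = 4.90 × 10^-2 M = x
Ka = x²/(C₀ − x) ⇒ C₀ = x + x²/Ka
C₀ = 4.90 × 10^-2 + (4.90 × 10^-2)²/(1.4 × 10^-3) = 1.76 M

C₀ = 1.8 M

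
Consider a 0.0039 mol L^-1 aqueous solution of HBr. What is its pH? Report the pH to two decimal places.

HBr is a strong acid and dissociates completely, so [H+] = 0.0039 M.
pH = -log(0.0039) = 2.41

pH = 2.41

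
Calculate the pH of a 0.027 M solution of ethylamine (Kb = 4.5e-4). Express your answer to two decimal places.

C2H5NH2 + H2O ⇌ C2H5NH3+ + OH-
From the ICE table, Kb = x²/(0.027 − x) = 4.5 × 10^-4.
Here C₀/Kb ≈ 60, so the small-x approximation fails. Use the quadratic:
x = [−0.00045 + √(0.00045² + 4.86e-05)]/2 = 3.27 × 10^-3 M
pOH = 2.49, so pH = 14.00 − pOH = 11.51

pH = 11.51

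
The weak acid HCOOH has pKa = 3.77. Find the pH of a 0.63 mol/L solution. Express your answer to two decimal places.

HCOOH ⇌ HCOO- + H+
Ka = 10^(−3.77) = 1.70 × 10^-4
Ka = [H+]²/(0.63 − [H+]) = 1.70 × 10^-4
Since Ka ≪ C₀, [H+] ≈ √(Ka·C₀) = 1.03 × 10^-2 M.
pH = −log[H+] = −log(1.03 × 10^-2) = 1.99

pH = 1.99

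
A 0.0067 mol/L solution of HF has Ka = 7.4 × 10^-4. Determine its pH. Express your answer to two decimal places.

HF ⇌ F- + H+
Ka = [H+]²/(0.0067 − [H+]) = 7.4 × 10^-4
[H+] is not negligible relative to C₀; solve [H+]² + 0.00074·[H+] − 4.96e-06 = 0.
[H+] = [−0.00074 + √(0.00074² + 1.98e-05)]/2 = 1.89 × 10^-3 M
pH = −log(1.89 × 10^-3) = 2.72

pH = 2.72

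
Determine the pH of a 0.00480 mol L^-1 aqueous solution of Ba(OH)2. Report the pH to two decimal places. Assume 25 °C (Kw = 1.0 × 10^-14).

pH = 11.98

Ba(OH)2 is a strong base (each formula unit releases 2 OH-); [OH-] = 0.0096 M.
pOH = -log(0.0096) = 2.02
pH = 14.00 - 2.02 = 11.98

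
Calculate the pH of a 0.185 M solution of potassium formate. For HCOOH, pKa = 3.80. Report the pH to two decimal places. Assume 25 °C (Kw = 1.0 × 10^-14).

HCOO- is the conjugate base of the weak acid HCOOH.
Ka = 10^(−3.80) = 1.58 × 10^-4
Kb = Kw/Ka = 1.0×10^-14 / 1.58 × 10^-4 = 6.33 × 10^-11
Kb = [OH-]²/(0.185 − [OH-]) = 6.33 × 10^-11
Since Kb ≪ C₀, [OH-] ≈ √(Kb·C₀) = 3.42 × 10^-6 M.
([OH-]/C₀ = 0.0018% < 5%, so the approximation holds.)
pOH = −log(3.42 × 10^-6) = 5.47; pH = 14.00 − 5.47 = 8.53

pH = 8.53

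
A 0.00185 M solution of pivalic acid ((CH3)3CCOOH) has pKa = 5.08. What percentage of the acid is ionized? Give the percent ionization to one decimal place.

(CH3)3CCOOH ⇌ (CH3)3CCOO- + H+; let x = [H+] at equilibrium.
Ka = 10^(−5.08) = 8.32 × 10^-6
Ka = x²/(C₀ − x); solving the quadratic gives x = 1.20 × 10^-4 M.
% ionization = x/C₀ × 100% = 1.20 × 10^-4/0.00185 × 100% = 6.5%

6.5%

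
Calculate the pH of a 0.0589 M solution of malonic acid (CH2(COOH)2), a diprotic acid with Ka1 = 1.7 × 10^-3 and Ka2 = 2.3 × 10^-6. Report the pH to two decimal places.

Ka1 ≫ Ka2, so treat the first dissociation as the only significant source of H+.
Ka1 = x²/(0.0589 − x) = 1.7 × 10^-3
Solving the quadratic: x = (−Ka1 + √(Ka1² + 4·Ka1·C₀))/2 = 9.19 × 10^-3 M
pH = −log(9.19 × 10^-3) = 2.04

pH = 2.04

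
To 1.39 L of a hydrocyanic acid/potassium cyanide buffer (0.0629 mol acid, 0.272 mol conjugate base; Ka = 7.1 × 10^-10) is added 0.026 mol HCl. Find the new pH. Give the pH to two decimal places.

Added H+ converts CN- to HCN: HCN → 0.0889 mol, CN- → 0.246 mol.
pKa = −log(7.1 × 10^-10) = 9.149
pH = pKa + log(n_CN-/n_HCN) = 9.149 + log(0.246/0.0889) = 9.149 + (+0.442)

pH = 9.59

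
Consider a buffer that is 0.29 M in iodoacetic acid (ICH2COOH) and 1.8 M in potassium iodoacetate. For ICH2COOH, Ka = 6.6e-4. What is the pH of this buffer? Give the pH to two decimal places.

pH = 3.97

pKa = −log(6.6 × 10^-4) = 3.180
Using pH = pKa + log([base]/[acid]) with [base]/[acid] = 1.8/0.29:
pH = 3.180 + (+0.793) = 3.97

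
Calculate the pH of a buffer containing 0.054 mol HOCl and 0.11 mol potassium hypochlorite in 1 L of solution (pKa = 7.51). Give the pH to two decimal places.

pH = pKa + log([A⁻]/[HA]) = 7.51 + log(0.11/0.054)
pH = 7.51 + (+0.309) = 7.82

pH = 7.82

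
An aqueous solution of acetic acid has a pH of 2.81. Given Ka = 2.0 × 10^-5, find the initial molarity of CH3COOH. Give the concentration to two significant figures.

C₀ = 1.2 × 10^-1 M

[H+] = 10^(-2.81) = 1.55 × 10^-3 M = x
Ka = x²/(C₀ − x) ⇒ C₀ = x + x²/Ka
C₀ = 1.55 × 10^-3 + (1.55 × 10^-3)²/(2.0 × 10^-5) = 1.22 × 10^-1 M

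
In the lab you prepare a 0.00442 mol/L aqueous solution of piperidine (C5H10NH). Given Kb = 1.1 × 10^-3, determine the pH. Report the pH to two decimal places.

pH = 11.24

C5H10NH + H2O ⇌ C5H10NH2+ + OH-
From the ICE table, Kb = x²/(0.00442 − x) = 1.1 × 10^-3.
x is not negligible relative to C₀; solve x² + 0.0011·x − 4.86e-06 = 0.
x = (−Kb + √(Kb² + 4·Kb·C₀))/2 = 1.72 × 10^-3 M
pOH = 2.76, so pH = 14.00 − pOH = 11.24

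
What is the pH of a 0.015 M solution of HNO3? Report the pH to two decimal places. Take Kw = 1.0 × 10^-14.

HNO3 is a strong acid and dissociates completely, so [H+] = 0.015 M.
pH = -log(0.015) = 1.82

pH = 1.82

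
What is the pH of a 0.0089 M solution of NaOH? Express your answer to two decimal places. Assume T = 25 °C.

NaOH is a strong base; [OH-] = 0.0089 M.
pOH = -log(0.0089) = 2.05
pH = 14.00 - 2.05 = 11.95

pH = 11.95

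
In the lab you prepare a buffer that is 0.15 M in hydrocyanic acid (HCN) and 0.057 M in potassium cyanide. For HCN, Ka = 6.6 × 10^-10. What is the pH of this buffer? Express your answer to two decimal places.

pKa = −log(6.6 × 10^-10) = 9.180
Henderson–Hasselbalch: pH = pKa + log([CN-]/[HCN]) = 9.180 + log(0.057/0.15)
pH = 9.180 + (-0.420) = 8.76

pH = 8.76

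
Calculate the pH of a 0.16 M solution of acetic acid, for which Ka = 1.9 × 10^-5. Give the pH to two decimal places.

pH = 2.76

CH3COOH ⇌ CH3COO- + H+
Ka = [H+]²/(0.16 − [H+]) = 1.9 × 10^-5
Assume [H+] ≪ 0.16: [H+] ≈ √(1.9 × 10^-5 × 0.16) = 1.74 × 10^-3 M
Check: 1.1% ionized — well under 5%, approximation valid.
pH = −log(1.74 × 10^-3) = 2.76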